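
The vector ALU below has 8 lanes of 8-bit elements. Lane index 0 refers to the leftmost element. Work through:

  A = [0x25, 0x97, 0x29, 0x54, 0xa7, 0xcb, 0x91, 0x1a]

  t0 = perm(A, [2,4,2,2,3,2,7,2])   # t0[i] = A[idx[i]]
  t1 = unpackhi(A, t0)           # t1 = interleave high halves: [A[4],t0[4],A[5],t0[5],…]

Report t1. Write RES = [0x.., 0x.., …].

→ t0 |29|a7|29|29|54|29|1a|29|
→ t1 |a7|54|cb|29|91|1a|1a|29|

RES = [ 0xa7  0x54  0xcb  0x29  0x91  0x1a  0x1a  0x29 ]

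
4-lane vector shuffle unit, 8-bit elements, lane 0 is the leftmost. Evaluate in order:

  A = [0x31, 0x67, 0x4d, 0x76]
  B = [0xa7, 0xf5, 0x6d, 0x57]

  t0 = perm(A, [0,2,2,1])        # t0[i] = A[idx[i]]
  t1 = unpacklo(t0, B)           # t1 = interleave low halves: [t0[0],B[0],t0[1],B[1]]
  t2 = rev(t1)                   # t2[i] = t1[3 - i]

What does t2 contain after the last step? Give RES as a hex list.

→ t0 |31|4d|4d|67|
→ t1 |31|a7|4d|f5|
→ t2 |f5|4d|a7|31|

RES = [0xf5, 0x4d, 0xa7, 0x31]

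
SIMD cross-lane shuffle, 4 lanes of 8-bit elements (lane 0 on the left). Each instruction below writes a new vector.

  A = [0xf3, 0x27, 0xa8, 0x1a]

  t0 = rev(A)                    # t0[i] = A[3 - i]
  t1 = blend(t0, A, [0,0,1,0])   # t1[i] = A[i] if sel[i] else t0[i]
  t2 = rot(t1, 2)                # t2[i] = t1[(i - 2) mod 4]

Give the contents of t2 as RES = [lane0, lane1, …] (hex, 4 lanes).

→ t0 |1a|a8|27|f3|
→ t1 |1a|a8|a8|f3|
→ t2 |a8|f3|1a|a8|

RES = [0xa8, 0xf3, 0x1a, 0xa8]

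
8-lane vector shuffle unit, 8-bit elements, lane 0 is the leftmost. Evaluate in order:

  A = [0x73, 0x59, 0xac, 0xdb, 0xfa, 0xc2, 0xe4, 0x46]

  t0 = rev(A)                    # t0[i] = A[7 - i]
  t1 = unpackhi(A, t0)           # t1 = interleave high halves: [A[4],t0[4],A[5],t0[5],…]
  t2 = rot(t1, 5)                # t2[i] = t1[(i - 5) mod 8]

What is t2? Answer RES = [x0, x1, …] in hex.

  t0: 46 e4 c2 fa db ac 59 73
  t1: fa db c2 ac e4 59 46 73
  t2: ac e4 59 46 73 fa db c2

RES = [0xac, 0xe4, 0x59, 0x46, 0x73, 0xfa, 0xdb, 0xc2]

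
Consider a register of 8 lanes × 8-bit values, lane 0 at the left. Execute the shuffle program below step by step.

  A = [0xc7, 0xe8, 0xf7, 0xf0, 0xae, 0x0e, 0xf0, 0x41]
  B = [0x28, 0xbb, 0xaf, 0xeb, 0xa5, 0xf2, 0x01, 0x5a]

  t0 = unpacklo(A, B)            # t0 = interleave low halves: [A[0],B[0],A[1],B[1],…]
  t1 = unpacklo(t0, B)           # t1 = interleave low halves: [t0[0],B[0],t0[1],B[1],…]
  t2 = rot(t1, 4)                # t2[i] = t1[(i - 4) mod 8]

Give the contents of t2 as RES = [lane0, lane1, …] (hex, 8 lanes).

t0 = [0xc7, 0x28, 0xe8, 0xbb, 0xf7, 0xaf, 0xf0, 0xeb]
t1 = [0xc7, 0x28, 0x28, 0xbb, 0xe8, 0xaf, 0xbb, 0xeb]
t2 = [0xe8, 0xaf, 0xbb, 0xeb, 0xc7, 0x28, 0x28, 0xbb]

RES = [0xe8, 0xaf, 0xbb, 0xeb, 0xc7, 0x28, 0x28, 0xbb]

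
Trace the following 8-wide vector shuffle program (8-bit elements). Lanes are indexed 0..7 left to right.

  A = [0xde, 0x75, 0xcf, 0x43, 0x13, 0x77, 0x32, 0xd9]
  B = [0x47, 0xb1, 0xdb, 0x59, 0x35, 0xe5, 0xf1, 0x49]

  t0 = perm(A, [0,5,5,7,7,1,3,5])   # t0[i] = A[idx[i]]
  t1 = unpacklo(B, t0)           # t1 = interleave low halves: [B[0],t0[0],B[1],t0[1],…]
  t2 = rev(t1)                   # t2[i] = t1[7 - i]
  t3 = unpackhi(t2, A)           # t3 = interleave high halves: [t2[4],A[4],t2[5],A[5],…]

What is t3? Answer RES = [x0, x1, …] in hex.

  t0: de 77 77 d9 d9 75 43 77
  t1: 47 de b1 77 db 77 59 d9
  t2: d9 59 77 db 77 b1 de 47
  t3: 77 13 b1 77 de 32 47 d9

RES = [0x77, 0x13, 0xb1, 0x77, 0xde, 0x32, 0x47, 0xd9]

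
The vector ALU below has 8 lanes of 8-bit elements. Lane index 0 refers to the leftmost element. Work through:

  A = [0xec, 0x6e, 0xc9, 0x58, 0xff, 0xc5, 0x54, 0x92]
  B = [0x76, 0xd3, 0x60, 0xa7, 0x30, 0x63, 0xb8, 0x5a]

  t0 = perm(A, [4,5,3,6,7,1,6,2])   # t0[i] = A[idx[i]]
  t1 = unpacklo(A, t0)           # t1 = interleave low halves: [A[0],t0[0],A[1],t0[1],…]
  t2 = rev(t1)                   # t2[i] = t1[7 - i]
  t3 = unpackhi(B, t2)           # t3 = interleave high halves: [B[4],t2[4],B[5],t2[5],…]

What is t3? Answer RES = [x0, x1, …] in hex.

RES = [0x30, 0xc5, 0x63, 0x6e, 0xb8, 0xff, 0x5a, 0xec]

t0 = [0xff, 0xc5, 0x58, 0x54, 0x92, 0x6e, 0x54, 0xc9]
t1 = [0xec, 0xff, 0x6e, 0xc5, 0xc9, 0x58, 0x58, 0x54]
t2 = [0x54, 0x58, 0x58, 0xc9, 0xc5, 0x6e, 0xff, 0xec]
t3 = [0x30, 0xc5, 0x63, 0x6e, 0xb8, 0xff, 0x5a, 0xec]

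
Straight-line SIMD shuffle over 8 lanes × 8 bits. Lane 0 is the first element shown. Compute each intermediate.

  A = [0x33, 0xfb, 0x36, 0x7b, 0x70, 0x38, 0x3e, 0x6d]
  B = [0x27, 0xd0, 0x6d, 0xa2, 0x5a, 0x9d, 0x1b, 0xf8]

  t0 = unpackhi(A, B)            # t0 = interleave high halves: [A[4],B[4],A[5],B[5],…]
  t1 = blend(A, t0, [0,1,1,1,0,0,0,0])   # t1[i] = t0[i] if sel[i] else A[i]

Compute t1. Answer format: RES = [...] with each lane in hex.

→ t0 |70|5a|38|9d|3e|1b|6d|f8|
→ t1 |33|5a|38|9d|70|38|3e|6d|

RES = [ 0x33  0x5a  0x38  0x9d  0x70  0x38  0x3e  0x6d ]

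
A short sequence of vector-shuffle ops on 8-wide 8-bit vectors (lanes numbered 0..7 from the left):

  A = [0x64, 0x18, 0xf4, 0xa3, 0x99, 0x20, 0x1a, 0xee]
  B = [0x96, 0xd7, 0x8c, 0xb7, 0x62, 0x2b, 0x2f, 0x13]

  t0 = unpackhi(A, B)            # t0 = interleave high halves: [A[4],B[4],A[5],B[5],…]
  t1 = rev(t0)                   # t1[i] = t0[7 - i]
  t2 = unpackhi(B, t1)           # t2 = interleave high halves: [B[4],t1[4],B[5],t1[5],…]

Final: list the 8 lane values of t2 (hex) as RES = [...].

RES = [ 0x62  0x2b  0x2b  0x20  0x2f  0x62  0x13  0x99 ]

  t0: 99 62 20 2b 1a 2f ee 13
  t1: 13 ee 2f 1a 2b 20 62 99
  t2: 62 2b 2b 20 2f 62 13 99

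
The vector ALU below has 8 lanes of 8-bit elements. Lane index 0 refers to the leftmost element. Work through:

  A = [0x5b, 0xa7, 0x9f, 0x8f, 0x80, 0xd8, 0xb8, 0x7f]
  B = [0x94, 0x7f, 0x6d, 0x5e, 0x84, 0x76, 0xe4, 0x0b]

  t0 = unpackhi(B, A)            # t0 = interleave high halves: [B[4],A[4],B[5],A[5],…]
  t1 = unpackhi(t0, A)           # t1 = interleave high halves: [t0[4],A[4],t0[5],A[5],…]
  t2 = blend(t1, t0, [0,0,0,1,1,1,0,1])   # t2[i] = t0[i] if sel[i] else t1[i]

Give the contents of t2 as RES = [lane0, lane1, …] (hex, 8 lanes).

RES = [ 0xe4  0x80  0xb8  0xd8  0xe4  0xb8  0x7f  0x7f ]

→ t0 |84|80|76|d8|e4|b8|0b|7f|
→ t1 |e4|80|b8|d8|0b|b8|7f|7f|
→ t2 |e4|80|b8|d8|e4|b8|7f|7f|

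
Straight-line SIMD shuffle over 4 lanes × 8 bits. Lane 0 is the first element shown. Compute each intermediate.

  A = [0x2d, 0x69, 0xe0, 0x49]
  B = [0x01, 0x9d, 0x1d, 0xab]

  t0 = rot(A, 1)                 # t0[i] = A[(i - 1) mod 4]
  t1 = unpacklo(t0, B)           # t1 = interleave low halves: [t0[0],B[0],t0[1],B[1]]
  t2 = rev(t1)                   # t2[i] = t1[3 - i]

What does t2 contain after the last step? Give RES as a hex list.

  t0: 49 2d 69 e0
  t1: 49 01 2d 9d
  t2: 9d 2d 01 49

RES = [ 0x9d  0x2d  0x01  0x49 ]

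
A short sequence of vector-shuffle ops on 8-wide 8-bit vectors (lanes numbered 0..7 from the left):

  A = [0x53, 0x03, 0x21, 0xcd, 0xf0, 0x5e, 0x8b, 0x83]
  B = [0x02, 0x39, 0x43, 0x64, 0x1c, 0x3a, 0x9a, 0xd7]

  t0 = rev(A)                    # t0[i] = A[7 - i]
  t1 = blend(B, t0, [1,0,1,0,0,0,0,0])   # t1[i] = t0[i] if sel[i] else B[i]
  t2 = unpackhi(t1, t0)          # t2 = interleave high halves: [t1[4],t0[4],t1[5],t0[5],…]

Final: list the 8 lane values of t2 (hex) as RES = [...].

RES = [ 0x1c  0xcd  0x3a  0x21  0x9a  0x03  0xd7  0x53 ]

  t0: 83 8b 5e f0 cd 21 03 53
  t1: 83 39 5e 64 1c 3a 9a d7
  t2: 1c cd 3a 21 9a 03 d7 53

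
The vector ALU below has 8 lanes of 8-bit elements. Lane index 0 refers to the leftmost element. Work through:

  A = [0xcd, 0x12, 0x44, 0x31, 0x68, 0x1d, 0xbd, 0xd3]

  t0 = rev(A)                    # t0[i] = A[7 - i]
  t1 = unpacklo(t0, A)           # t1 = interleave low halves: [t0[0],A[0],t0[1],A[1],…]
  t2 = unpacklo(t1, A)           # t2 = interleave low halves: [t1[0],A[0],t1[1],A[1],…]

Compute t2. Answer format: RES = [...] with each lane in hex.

RES = [ 0xd3  0xcd  0xcd  0x12  0xbd  0x44  0x12  0x31 ]

t0 = [0xd3, 0xbd, 0x1d, 0x68, 0x31, 0x44, 0x12, 0xcd]
t1 = [0xd3, 0xcd, 0xbd, 0x12, 0x1d, 0x44, 0x68, 0x31]
t2 = [0xd3, 0xcd, 0xcd, 0x12, 0xbd, 0x44, 0x12, 0x31]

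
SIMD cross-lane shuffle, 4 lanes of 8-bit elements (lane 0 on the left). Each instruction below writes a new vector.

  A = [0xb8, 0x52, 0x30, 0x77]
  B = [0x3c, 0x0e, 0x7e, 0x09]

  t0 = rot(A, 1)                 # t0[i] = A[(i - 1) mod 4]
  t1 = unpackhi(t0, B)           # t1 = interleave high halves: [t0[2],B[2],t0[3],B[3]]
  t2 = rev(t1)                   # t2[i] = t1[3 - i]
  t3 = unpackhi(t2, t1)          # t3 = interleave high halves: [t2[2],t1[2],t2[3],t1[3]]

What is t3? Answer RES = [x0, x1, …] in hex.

RES = [ 0x7e  0x30  0x52  0x09 ]

→ t0 |77|b8|52|30|
→ t1 |52|7e|30|09|
→ t2 |09|30|7e|52|
→ t3 |7e|30|52|09|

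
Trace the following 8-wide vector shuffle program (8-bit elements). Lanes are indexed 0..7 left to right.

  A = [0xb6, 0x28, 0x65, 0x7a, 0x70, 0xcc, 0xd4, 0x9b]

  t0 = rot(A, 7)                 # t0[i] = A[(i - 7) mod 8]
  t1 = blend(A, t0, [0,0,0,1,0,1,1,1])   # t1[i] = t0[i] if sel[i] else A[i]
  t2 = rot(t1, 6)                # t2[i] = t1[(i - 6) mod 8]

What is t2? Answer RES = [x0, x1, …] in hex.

  t0: 28 65 7a 70 cc d4 9b b6
  t1: b6 28 65 70 70 d4 9b b6
  t2: 65 70 70 d4 9b b6 b6 28

RES = [0x65, 0x70, 0x70, 0xd4, 0x9b, 0xb6, 0xb6, 0x28]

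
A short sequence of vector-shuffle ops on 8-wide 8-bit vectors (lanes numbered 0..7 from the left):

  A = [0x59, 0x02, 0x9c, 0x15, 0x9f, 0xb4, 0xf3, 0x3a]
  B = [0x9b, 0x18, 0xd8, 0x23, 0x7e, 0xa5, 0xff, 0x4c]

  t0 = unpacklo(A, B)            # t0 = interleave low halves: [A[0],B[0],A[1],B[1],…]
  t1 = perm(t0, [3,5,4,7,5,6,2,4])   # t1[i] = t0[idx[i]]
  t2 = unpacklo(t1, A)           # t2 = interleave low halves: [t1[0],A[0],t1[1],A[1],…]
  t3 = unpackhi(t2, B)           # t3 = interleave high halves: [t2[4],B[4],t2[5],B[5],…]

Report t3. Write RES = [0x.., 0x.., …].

RES = [0x9c, 0x7e, 0x9c, 0xa5, 0x23, 0xff, 0x15, 0x4c]

  t0: 59 9b 02 18 9c d8 15 23
  t1: 18 d8 9c 23 d8 15 02 9c
  t2: 18 59 d8 02 9c 9c 23 15
  t3: 9c 7e 9c a5 23 ff 15 4c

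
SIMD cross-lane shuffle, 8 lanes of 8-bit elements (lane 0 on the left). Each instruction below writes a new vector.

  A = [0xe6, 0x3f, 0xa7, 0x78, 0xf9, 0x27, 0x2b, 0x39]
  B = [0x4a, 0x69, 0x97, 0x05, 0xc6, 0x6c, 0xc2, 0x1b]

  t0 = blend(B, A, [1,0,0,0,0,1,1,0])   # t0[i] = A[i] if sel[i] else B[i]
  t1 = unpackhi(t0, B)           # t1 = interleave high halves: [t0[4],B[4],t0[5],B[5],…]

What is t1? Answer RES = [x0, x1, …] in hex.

  t0: e6 69 97 05 c6 27 2b 1b
  t1: c6 c6 27 6c 2b c2 1b 1b

RES = [0xc6, 0xc6, 0x27, 0x6c, 0x2b, 0xc2, 0x1b, 0x1b]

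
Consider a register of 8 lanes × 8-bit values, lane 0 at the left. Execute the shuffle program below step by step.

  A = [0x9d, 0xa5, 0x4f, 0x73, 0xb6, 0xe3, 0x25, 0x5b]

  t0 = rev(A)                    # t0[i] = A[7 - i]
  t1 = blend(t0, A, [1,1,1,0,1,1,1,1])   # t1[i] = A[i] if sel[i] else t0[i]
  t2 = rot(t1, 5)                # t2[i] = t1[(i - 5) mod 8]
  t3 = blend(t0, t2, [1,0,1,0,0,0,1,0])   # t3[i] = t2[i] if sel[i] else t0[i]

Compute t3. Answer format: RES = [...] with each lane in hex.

t0 = [0x5b, 0x25, 0xe3, 0xb6, 0x73, 0x4f, 0xa5, 0x9d]
t1 = [0x9d, 0xa5, 0x4f, 0xb6, 0xb6, 0xe3, 0x25, 0x5b]
t2 = [0xb6, 0xb6, 0xe3, 0x25, 0x5b, 0x9d, 0xa5, 0x4f]
t3 = [0xb6, 0x25, 0xe3, 0xb6, 0x73, 0x4f, 0xa5, 0x9d]

RES = [0xb6, 0x25, 0xe3, 0xb6, 0x73, 0x4f, 0xa5, 0x9d]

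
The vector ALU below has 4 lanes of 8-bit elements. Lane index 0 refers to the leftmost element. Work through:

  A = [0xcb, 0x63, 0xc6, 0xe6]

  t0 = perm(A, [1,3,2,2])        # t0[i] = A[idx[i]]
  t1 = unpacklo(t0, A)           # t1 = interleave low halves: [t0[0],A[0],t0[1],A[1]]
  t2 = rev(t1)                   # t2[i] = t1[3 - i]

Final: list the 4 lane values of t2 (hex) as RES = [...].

→ t0 |63|e6|c6|c6|
→ t1 |63|cb|e6|63|
→ t2 |63|e6|cb|63|

RES = [0x63, 0xe6, 0xcb, 0x63]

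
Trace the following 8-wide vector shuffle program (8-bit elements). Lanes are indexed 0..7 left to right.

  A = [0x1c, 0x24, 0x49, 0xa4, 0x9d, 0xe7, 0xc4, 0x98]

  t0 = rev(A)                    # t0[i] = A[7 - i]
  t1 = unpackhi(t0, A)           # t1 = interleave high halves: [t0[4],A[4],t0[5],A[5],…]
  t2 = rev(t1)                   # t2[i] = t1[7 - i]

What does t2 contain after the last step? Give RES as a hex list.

t0 = [0x98, 0xc4, 0xe7, 0x9d, 0xa4, 0x49, 0x24, 0x1c]
t1 = [0xa4, 0x9d, 0x49, 0xe7, 0x24, 0xc4, 0x1c, 0x98]
t2 = [0x98, 0x1c, 0xc4, 0x24, 0xe7, 0x49, 0x9d, 0xa4]

RES = [ 0x98  0x1c  0xc4  0x24  0xe7  0x49  0x9d  0xa4 ]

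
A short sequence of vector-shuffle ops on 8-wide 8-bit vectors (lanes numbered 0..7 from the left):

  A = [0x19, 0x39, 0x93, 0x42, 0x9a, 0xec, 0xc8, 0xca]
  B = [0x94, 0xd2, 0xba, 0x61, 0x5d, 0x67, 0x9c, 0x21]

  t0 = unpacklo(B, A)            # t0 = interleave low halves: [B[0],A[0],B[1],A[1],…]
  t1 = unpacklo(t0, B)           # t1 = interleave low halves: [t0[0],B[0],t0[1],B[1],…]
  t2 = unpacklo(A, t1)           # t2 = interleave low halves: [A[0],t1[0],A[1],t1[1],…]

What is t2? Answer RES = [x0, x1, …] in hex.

RES = [0x19, 0x94, 0x39, 0x94, 0x93, 0x19, 0x42, 0xd2]

t0 = [0x94, 0x19, 0xd2, 0x39, 0xba, 0x93, 0x61, 0x42]
t1 = [0x94, 0x94, 0x19, 0xd2, 0xd2, 0xba, 0x39, 0x61]
t2 = [0x19, 0x94, 0x39, 0x94, 0x93, 0x19, 0x42, 0xd2]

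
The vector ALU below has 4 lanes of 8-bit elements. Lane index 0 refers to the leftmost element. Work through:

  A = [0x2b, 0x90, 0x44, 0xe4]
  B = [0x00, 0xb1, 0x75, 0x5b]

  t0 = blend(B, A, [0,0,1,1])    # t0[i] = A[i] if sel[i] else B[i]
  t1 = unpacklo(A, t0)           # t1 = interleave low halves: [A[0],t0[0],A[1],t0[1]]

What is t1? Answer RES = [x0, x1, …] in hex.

→ t0 |00|b1|44|e4|
→ t1 |2b|00|90|b1|

RES = [ 0x2b  0x00  0x90  0xb1 ]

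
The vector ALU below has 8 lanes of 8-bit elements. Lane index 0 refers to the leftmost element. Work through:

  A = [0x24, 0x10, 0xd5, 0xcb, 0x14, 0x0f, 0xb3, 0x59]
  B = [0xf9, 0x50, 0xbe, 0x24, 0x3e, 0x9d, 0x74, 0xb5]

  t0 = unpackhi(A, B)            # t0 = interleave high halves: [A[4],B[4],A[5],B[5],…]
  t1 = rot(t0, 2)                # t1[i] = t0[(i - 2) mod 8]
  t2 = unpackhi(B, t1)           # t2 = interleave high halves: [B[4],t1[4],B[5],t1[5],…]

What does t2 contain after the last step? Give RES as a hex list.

RES = [0x3e, 0x0f, 0x9d, 0x9d, 0x74, 0xb3, 0xb5, 0x74]

t0 = [0x14, 0x3e, 0x0f, 0x9d, 0xb3, 0x74, 0x59, 0xb5]
t1 = [0x59, 0xb5, 0x14, 0x3e, 0x0f, 0x9d, 0xb3, 0x74]
t2 = [0x3e, 0x0f, 0x9d, 0x9d, 0x74, 0xb3, 0xb5, 0x74]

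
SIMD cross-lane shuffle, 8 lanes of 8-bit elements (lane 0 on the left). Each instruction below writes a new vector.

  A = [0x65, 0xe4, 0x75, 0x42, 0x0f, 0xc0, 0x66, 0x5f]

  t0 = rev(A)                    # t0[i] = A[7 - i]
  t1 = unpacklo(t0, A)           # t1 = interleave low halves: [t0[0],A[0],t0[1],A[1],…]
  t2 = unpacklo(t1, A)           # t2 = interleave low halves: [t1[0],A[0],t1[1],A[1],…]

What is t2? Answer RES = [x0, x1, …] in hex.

RES = [0x5f, 0x65, 0x65, 0xe4, 0x66, 0x75, 0xe4, 0x42]

  t0: 5f 66 c0 0f 42 75 e4 65
  t1: 5f 65 66 e4 c0 75 0f 42
  t2: 5f 65 65 e4 66 75 e4 42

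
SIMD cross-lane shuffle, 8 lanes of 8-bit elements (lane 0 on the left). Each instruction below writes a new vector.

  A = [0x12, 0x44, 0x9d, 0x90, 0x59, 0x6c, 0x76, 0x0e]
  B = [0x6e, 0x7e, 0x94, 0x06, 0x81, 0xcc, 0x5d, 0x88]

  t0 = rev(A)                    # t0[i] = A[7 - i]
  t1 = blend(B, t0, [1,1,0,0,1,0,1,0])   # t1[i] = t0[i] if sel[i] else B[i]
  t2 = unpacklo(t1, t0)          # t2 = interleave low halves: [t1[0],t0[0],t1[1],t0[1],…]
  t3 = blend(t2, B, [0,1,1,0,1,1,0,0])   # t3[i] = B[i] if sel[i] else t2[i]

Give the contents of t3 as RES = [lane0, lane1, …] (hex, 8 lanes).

t0 = [0x0e, 0x76, 0x6c, 0x59, 0x90, 0x9d, 0x44, 0x12]
t1 = [0x0e, 0x76, 0x94, 0x06, 0x90, 0xcc, 0x44, 0x88]
t2 = [0x0e, 0x0e, 0x76, 0x76, 0x94, 0x6c, 0x06, 0x59]
t3 = [0x0e, 0x7e, 0x94, 0x76, 0x81, 0xcc, 0x06, 0x59]

RES = [ 0x0e  0x7e  0x94  0x76  0x81  0xcc  0x06  0x59 ]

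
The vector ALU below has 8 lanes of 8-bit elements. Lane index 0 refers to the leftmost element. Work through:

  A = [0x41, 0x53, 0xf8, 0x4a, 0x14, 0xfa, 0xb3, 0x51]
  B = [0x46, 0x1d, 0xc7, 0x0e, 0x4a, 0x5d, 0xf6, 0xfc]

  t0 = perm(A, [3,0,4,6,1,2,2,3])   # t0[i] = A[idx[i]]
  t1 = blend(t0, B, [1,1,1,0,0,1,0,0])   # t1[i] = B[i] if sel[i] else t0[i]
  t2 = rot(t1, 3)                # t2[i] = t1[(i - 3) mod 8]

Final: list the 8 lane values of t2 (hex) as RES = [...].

RES = [0x5d, 0xf8, 0x4a, 0x46, 0x1d, 0xc7, 0xb3, 0x53]

→ t0 |4a|41|14|b3|53|f8|f8|4a|
→ t1 |46|1d|c7|b3|53|5d|f8|4a|
→ t2 |5d|f8|4a|46|1d|c7|b3|53|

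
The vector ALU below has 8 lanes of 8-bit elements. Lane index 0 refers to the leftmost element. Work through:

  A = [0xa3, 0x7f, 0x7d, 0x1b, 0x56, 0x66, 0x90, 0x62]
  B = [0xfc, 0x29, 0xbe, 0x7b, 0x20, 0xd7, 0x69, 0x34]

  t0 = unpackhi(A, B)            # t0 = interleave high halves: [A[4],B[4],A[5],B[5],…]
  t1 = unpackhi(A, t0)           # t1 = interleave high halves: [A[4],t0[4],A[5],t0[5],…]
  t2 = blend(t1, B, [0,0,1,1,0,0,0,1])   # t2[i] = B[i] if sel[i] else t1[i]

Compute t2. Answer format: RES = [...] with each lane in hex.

RES = [0x56, 0x90, 0xbe, 0x7b, 0x90, 0x62, 0x62, 0x34]

  t0: 56 20 66 d7 90 69 62 34
  t1: 56 90 66 69 90 62 62 34
  t2: 56 90 be 7b 90 62 62 34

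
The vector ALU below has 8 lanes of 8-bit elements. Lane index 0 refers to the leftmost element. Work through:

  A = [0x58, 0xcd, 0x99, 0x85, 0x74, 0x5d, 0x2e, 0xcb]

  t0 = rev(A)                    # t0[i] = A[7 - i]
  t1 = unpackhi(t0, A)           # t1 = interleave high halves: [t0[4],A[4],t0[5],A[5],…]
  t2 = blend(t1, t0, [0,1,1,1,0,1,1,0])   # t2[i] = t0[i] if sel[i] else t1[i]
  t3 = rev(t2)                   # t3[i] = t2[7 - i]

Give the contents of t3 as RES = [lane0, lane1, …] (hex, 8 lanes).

→ t0 |cb|2e|5d|74|85|99|cd|58|
→ t1 |85|74|99|5d|cd|2e|58|cb|
→ t2 |85|2e|5d|74|cd|99|cd|cb|
→ t3 |cb|cd|99|cd|74|5d|2e|85|

RES = [ 0xcb  0xcd  0x99  0xcd  0x74  0x5d  0x2e  0x85 ]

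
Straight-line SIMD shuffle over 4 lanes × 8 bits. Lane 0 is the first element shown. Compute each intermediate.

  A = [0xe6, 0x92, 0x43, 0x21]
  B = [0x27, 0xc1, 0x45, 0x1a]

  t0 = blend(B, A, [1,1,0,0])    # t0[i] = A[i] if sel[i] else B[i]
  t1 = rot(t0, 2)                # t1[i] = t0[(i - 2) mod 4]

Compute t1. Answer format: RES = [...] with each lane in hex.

  t0: e6 92 45 1a
  t1: 45 1a e6 92

RES = [ 0x45  0x1a  0xe6  0x92 ]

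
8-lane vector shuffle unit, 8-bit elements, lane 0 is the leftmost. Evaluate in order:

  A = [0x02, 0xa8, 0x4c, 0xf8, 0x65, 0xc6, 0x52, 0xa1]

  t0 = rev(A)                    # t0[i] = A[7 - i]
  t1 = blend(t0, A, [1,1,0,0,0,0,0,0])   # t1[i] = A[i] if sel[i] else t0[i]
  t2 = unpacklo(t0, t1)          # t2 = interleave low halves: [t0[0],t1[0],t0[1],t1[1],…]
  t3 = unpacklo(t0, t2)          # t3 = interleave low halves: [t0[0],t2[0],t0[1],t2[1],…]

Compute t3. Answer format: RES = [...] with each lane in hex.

t0 = [0xa1, 0x52, 0xc6, 0x65, 0xf8, 0x4c, 0xa8, 0x02]
t1 = [0x02, 0xa8, 0xc6, 0x65, 0xf8, 0x4c, 0xa8, 0x02]
t2 = [0xa1, 0x02, 0x52, 0xa8, 0xc6, 0xc6, 0x65, 0x65]
t3 = [0xa1, 0xa1, 0x52, 0x02, 0xc6, 0x52, 0x65, 0xa8]

RES = [ 0xa1  0xa1  0x52  0x02  0xc6  0x52  0x65  0xa8 ]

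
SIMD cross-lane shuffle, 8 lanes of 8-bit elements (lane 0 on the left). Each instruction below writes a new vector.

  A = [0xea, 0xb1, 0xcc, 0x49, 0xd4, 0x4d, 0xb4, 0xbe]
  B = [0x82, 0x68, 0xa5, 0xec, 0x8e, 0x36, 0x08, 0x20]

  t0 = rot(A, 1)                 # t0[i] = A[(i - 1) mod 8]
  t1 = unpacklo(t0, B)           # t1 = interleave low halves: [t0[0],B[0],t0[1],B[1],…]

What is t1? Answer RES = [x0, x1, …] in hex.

  t0: be ea b1 cc 49 d4 4d b4
  t1: be 82 ea 68 b1 a5 cc ec

RES = [0xbe, 0x82, 0xea, 0x68, 0xb1, 0xa5, 0xcc, 0xec]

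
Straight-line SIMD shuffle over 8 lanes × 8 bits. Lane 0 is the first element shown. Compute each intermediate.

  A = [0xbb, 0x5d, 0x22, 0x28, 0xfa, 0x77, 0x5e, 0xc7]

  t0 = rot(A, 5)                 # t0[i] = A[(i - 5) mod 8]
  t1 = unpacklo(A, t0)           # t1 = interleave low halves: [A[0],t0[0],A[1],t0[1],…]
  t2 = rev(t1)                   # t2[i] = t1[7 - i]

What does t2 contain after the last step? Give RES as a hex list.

RES = [0x5e, 0x28, 0x77, 0x22, 0xfa, 0x5d, 0x28, 0xbb]

t0 = [0x28, 0xfa, 0x77, 0x5e, 0xc7, 0xbb, 0x5d, 0x22]
t1 = [0xbb, 0x28, 0x5d, 0xfa, 0x22, 0x77, 0x28, 0x5e]
t2 = [0x5e, 0x28, 0x77, 0x22, 0xfa, 0x5d, 0x28, 0xbb]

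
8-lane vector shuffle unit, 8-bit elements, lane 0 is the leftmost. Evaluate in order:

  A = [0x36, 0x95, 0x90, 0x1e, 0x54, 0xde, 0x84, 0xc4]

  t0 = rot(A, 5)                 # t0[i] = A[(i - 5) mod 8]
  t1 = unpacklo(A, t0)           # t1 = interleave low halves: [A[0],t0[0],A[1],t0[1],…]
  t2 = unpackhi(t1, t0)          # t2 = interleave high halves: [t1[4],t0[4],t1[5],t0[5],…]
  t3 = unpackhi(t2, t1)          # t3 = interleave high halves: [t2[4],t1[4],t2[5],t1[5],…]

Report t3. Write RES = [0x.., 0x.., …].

  t0: 1e 54 de 84 c4 36 95 90
  t1: 36 1e 95 54 90 de 1e 84
  t2: 90 c4 de 36 1e 95 84 90
  t3: 1e 90 95 de 84 1e 90 84

RES = [0x1e, 0x90, 0x95, 0xde, 0x84, 0x1e, 0x90, 0x84]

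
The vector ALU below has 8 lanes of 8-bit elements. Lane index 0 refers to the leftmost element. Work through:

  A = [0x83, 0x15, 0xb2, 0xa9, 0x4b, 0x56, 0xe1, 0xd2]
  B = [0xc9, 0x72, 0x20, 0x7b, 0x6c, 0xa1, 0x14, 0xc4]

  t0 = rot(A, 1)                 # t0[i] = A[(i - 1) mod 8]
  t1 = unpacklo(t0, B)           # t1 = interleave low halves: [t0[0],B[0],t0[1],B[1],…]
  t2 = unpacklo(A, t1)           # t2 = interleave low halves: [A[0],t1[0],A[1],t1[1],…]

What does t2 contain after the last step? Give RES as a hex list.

RES = [ 0x83  0xd2  0x15  0xc9  0xb2  0x83  0xa9  0x72 ]

→ t0 |d2|83|15|b2|a9|4b|56|e1|
→ t1 |d2|c9|83|72|15|20|b2|7b|
→ t2 |83|d2|15|c9|b2|83|a9|72|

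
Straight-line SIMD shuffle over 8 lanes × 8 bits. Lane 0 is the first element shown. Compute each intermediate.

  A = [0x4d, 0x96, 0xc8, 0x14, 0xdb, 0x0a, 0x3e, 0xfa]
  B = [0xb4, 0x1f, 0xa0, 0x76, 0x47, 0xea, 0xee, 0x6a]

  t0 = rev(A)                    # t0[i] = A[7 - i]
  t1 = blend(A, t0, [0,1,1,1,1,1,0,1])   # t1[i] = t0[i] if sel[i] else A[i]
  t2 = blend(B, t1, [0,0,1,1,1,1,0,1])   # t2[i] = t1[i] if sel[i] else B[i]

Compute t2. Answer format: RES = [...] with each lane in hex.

→ t0 |fa|3e|0a|db|14|c8|96|4d|
→ t1 |4d|3e|0a|db|14|c8|3e|4d|
→ t2 |b4|1f|0a|db|14|c8|ee|4d|

RES = [ 0xb4  0x1f  0x0a  0xdb  0x14  0xc8  0xee  0x4d ]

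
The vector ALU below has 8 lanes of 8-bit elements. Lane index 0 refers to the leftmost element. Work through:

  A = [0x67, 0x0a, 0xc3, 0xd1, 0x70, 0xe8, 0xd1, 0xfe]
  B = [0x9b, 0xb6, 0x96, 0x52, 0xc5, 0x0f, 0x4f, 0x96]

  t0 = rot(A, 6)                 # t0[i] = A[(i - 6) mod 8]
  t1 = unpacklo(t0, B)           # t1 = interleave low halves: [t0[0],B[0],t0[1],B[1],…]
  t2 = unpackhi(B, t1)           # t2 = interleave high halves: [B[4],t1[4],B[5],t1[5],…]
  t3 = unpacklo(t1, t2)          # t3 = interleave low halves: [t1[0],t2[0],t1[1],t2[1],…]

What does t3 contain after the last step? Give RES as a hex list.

RES = [ 0xc3  0xc5  0x9b  0x70  0xd1  0x0f  0xb6  0x96 ]

→ t0 |c3|d1|70|e8|d1|fe|67|0a|
→ t1 |c3|9b|d1|b6|70|96|e8|52|
→ t2 |c5|70|0f|96|4f|e8|96|52|
→ t3 |c3|c5|9b|70|d1|0f|b6|96|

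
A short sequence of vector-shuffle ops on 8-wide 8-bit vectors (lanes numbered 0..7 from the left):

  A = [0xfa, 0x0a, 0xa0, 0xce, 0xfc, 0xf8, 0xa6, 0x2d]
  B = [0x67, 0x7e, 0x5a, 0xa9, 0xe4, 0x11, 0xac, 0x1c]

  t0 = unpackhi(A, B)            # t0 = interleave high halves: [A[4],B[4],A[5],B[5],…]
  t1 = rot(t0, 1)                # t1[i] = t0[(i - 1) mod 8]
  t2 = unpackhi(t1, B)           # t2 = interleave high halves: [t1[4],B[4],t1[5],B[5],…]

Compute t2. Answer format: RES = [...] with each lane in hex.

RES = [0x11, 0xe4, 0xa6, 0x11, 0xac, 0xac, 0x2d, 0x1c]

→ t0 |fc|e4|f8|11|a6|ac|2d|1c|
→ t1 |1c|fc|e4|f8|11|a6|ac|2d|
→ t2 |11|e4|a6|11|ac|ac|2d|1c|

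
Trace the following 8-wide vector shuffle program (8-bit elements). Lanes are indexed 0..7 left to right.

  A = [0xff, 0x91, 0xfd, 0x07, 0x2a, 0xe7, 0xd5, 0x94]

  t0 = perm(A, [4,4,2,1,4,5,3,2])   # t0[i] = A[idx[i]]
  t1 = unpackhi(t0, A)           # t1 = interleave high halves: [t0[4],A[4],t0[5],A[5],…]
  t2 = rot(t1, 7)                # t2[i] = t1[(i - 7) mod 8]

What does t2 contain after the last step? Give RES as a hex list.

  t0: 2a 2a fd 91 2a e7 07 fd
  t1: 2a 2a e7 e7 07 d5 fd 94
  t2: 2a e7 e7 07 d5 fd 94 2a

RES = [ 0x2a  0xe7  0xe7  0x07  0xd5  0xfd  0x94  0x2a ]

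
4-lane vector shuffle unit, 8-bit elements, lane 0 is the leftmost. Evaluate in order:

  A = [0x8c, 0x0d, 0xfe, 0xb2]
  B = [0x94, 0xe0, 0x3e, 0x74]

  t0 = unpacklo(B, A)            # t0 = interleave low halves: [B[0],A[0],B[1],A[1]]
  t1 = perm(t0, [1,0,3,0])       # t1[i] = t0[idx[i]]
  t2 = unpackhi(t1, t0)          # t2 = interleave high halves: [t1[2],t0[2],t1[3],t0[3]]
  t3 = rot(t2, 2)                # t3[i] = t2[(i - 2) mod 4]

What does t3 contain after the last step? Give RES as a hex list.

RES = [0x94, 0x0d, 0x0d, 0xe0]

  t0: 94 8c e0 0d
  t1: 8c 94 0d 94
  t2: 0d e0 94 0d
  t3: 94 0d 0d e0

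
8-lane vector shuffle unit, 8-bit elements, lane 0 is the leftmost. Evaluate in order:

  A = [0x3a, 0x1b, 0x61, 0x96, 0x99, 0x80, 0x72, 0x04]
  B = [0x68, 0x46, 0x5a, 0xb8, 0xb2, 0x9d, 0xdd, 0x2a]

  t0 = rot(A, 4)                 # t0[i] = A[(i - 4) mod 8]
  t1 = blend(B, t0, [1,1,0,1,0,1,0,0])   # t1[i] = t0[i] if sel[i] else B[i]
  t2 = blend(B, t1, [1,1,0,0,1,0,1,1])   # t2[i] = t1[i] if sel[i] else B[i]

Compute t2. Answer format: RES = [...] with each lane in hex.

  t0: 99 80 72 04 3a 1b 61 96
  t1: 99 80 5a 04 b2 1b dd 2a
  t2: 99 80 5a b8 b2 9d dd 2a

RES = [ 0x99  0x80  0x5a  0xb8  0xb2  0x9d  0xdd  0x2a ]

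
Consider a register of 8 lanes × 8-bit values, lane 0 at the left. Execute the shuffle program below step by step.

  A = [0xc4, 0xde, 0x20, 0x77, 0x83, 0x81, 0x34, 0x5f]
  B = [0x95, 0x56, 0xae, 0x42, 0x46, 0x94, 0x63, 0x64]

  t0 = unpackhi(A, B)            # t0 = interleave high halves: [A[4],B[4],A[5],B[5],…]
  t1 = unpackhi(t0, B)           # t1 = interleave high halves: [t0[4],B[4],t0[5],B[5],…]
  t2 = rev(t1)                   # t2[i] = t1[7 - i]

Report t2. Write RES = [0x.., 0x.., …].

t0 = [0x83, 0x46, 0x81, 0x94, 0x34, 0x63, 0x5f, 0x64]
t1 = [0x34, 0x46, 0x63, 0x94, 0x5f, 0x63, 0x64, 0x64]
t2 = [0x64, 0x64, 0x63, 0x5f, 0x94, 0x63, 0x46, 0x34]

RES = [ 0x64  0x64  0x63  0x5f  0x94  0x63  0x46  0x34 ]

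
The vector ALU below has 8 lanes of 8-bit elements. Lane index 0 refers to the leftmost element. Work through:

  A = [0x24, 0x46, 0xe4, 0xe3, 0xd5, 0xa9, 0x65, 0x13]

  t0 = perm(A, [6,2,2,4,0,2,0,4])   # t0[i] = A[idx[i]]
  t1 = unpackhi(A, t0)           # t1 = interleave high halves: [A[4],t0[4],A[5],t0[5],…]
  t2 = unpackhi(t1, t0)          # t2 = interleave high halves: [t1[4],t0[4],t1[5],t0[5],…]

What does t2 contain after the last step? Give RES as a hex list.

t0 = [0x65, 0xe4, 0xe4, 0xd5, 0x24, 0xe4, 0x24, 0xd5]
t1 = [0xd5, 0x24, 0xa9, 0xe4, 0x65, 0x24, 0x13, 0xd5]
t2 = [0x65, 0x24, 0x24, 0xe4, 0x13, 0x24, 0xd5, 0xd5]

RES = [ 0x65  0x24  0x24  0xe4  0x13  0x24  0xd5  0xd5 ]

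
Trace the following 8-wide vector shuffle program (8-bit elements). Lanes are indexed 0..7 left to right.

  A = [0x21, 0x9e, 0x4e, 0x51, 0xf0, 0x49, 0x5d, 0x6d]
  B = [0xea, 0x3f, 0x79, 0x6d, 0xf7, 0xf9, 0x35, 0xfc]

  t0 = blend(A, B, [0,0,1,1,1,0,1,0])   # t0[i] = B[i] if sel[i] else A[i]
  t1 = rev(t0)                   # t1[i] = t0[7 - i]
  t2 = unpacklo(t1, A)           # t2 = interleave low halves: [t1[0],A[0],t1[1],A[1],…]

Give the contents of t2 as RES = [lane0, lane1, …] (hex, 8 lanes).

RES = [0x6d, 0x21, 0x35, 0x9e, 0x49, 0x4e, 0xf7, 0x51]

t0 = [0x21, 0x9e, 0x79, 0x6d, 0xf7, 0x49, 0x35, 0x6d]
t1 = [0x6d, 0x35, 0x49, 0xf7, 0x6d, 0x79, 0x9e, 0x21]
t2 = [0x6d, 0x21, 0x35, 0x9e, 0x49, 0x4e, 0xf7, 0x51]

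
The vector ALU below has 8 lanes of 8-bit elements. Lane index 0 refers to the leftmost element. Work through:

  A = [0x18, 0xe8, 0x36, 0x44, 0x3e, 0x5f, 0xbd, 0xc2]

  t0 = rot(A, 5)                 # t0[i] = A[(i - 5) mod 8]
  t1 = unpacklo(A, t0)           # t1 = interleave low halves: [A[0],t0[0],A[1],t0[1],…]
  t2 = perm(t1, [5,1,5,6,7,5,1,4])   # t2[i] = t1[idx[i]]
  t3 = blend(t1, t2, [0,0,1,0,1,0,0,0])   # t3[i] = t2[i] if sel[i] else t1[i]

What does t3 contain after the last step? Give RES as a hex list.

  t0: 44 3e 5f bd c2 18 e8 36
  t1: 18 44 e8 3e 36 5f 44 bd
  t2: 5f 44 5f 44 bd 5f 44 36
  t3: 18 44 5f 3e bd 5f 44 bd

RES = [0x18, 0x44, 0x5f, 0x3e, 0xbd, 0x5f, 0x44, 0xbd]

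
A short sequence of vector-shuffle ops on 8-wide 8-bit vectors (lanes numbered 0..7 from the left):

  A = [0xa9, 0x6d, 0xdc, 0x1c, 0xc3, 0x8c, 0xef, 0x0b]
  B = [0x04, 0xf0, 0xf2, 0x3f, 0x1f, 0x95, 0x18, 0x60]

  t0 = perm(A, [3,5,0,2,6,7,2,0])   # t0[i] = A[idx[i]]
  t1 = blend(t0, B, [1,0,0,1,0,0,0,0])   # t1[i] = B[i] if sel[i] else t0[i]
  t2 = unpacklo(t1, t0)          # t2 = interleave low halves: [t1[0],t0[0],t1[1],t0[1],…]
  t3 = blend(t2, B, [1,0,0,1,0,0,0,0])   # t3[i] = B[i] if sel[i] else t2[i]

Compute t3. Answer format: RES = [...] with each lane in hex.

t0 = [0x1c, 0x8c, 0xa9, 0xdc, 0xef, 0x0b, 0xdc, 0xa9]
t1 = [0x04, 0x8c, 0xa9, 0x3f, 0xef, 0x0b, 0xdc, 0xa9]
t2 = [0x04, 0x1c, 0x8c, 0x8c, 0xa9, 0xa9, 0x3f, 0xdc]
t3 = [0x04, 0x1c, 0x8c, 0x3f, 0xa9, 0xa9, 0x3f, 0xdc]

RES = [ 0x04  0x1c  0x8c  0x3f  0xa9  0xa9  0x3f  0xdc ]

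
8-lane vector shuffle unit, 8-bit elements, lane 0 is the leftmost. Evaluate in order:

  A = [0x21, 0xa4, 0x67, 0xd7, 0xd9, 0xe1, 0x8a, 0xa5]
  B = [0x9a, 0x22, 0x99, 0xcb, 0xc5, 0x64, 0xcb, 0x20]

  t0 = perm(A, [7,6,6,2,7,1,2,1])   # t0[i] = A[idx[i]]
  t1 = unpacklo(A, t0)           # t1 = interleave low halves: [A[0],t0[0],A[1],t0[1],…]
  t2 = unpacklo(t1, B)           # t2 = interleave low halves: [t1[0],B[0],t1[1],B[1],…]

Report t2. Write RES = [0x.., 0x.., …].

t0 = [0xa5, 0x8a, 0x8a, 0x67, 0xa5, 0xa4, 0x67, 0xa4]
t1 = [0x21, 0xa5, 0xa4, 0x8a, 0x67, 0x8a, 0xd7, 0x67]
t2 = [0x21, 0x9a, 0xa5, 0x22, 0xa4, 0x99, 0x8a, 0xcb]

RES = [ 0x21  0x9a  0xa5  0x22  0xa4  0x99  0x8a  0xcb ]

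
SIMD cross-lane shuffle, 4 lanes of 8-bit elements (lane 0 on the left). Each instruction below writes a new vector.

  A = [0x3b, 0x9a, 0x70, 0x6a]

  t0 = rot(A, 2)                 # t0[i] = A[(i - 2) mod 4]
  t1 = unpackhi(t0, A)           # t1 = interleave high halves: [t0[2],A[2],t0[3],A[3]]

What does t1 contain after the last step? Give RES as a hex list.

  t0: 70 6a 3b 9a
  t1: 3b 70 9a 6a

RES = [ 0x3b  0x70  0x9a  0x6a ]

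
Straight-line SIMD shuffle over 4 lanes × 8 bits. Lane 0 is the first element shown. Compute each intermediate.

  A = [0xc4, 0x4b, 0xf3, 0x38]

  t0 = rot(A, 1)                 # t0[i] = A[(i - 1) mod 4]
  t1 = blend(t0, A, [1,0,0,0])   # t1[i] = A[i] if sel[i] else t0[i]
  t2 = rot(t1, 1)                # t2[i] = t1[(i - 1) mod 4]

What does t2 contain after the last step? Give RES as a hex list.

RES = [ 0xf3  0xc4  0xc4  0x4b ]

→ t0 |38|c4|4b|f3|
→ t1 |c4|c4|4b|f3|
→ t2 |f3|c4|c4|4b|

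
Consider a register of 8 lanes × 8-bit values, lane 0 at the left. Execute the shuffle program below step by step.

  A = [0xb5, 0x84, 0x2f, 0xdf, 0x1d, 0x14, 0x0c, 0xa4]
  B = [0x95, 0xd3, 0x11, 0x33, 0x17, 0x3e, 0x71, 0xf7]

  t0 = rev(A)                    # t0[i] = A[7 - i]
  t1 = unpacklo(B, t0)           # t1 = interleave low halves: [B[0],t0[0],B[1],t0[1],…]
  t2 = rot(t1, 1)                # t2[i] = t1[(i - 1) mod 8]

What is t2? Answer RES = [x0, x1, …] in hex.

RES = [ 0x1d  0x95  0xa4  0xd3  0x0c  0x11  0x14  0x33 ]

  t0: a4 0c 14 1d df 2f 84 b5
  t1: 95 a4 d3 0c 11 14 33 1d
  t2: 1d 95 a4 d3 0c 11 14 33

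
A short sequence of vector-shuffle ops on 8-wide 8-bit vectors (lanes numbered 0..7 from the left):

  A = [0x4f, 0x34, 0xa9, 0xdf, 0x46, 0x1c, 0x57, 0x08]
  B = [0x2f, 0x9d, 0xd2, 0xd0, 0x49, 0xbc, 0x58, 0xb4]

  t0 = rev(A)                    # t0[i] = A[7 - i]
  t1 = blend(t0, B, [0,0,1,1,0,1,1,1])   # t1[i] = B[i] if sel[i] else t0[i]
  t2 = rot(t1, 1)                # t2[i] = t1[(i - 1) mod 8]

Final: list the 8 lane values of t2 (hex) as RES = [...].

RES = [0xb4, 0x08, 0x57, 0xd2, 0xd0, 0xdf, 0xbc, 0x58]

→ t0 |08|57|1c|46|df|a9|34|4f|
→ t1 |08|57|d2|d0|df|bc|58|b4|
→ t2 |b4|08|57|d2|d0|df|bc|58|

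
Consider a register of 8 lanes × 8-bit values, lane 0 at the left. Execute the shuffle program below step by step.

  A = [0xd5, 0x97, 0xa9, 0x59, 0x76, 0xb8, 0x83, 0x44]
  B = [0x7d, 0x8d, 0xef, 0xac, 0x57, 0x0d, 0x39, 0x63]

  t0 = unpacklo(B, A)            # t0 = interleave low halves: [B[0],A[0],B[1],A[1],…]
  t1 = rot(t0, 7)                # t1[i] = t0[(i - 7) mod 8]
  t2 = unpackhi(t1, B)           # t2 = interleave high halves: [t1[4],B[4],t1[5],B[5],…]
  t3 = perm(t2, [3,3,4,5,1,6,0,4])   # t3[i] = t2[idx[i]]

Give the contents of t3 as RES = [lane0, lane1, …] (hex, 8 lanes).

→ t0 |7d|d5|8d|97|ef|a9|ac|59|
→ t1 |d5|8d|97|ef|a9|ac|59|7d|
→ t2 |a9|57|ac|0d|59|39|7d|63|
→ t3 |0d|0d|59|39|57|7d|a9|59|

RES = [ 0x0d  0x0d  0x59  0x39  0x57  0x7d  0xa9  0x59 ]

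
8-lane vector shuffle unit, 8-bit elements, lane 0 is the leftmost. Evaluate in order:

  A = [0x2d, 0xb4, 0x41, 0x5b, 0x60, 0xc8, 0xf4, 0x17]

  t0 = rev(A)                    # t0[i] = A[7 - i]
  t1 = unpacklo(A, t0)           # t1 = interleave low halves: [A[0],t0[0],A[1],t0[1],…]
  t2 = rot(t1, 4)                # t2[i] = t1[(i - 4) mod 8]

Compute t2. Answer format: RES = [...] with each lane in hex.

t0 = [0x17, 0xf4, 0xc8, 0x60, 0x5b, 0x41, 0xb4, 0x2d]
t1 = [0x2d, 0x17, 0xb4, 0xf4, 0x41, 0xc8, 0x5b, 0x60]
t2 = [0x41, 0xc8, 0x5b, 0x60, 0x2d, 0x17, 0xb4, 0xf4]

RES = [0x41, 0xc8, 0x5b, 0x60, 0x2d, 0x17, 0xb4, 0xf4]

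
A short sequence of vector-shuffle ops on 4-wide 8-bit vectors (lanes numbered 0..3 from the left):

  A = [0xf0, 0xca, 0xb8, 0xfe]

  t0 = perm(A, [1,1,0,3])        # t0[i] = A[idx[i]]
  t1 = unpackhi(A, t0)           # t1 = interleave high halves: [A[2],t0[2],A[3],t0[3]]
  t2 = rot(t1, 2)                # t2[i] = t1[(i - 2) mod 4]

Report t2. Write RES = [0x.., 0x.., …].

  t0: ca ca f0 fe
  t1: b8 f0 fe fe
  t2: fe fe b8 f0

RES = [0xfe, 0xfe, 0xb8, 0xf0]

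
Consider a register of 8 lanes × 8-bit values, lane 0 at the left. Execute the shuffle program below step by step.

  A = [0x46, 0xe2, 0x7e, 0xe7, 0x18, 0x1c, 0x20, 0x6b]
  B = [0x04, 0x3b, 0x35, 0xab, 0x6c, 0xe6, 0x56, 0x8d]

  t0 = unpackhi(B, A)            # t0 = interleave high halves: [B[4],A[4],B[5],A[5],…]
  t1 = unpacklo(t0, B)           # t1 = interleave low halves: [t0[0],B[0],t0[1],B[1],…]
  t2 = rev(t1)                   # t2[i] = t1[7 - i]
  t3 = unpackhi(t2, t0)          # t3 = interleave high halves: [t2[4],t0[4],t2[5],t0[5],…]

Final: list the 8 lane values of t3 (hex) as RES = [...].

RES = [ 0x3b  0x56  0x18  0x20  0x04  0x8d  0x6c  0x6b ]

t0 = [0x6c, 0x18, 0xe6, 0x1c, 0x56, 0x20, 0x8d, 0x6b]
t1 = [0x6c, 0x04, 0x18, 0x3b, 0xe6, 0x35, 0x1c, 0xab]
t2 = [0xab, 0x1c, 0x35, 0xe6, 0x3b, 0x18, 0x04, 0x6c]
t3 = [0x3b, 0x56, 0x18, 0x20, 0x04, 0x8d, 0x6c, 0x6b]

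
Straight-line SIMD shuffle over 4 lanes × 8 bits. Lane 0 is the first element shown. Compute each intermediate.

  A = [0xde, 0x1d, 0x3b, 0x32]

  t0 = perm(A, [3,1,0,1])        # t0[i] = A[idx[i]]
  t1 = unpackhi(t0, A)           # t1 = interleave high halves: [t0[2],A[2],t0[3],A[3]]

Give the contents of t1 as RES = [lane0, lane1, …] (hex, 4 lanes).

RES = [ 0xde  0x3b  0x1d  0x32 ]

→ t0 |32|1d|de|1d|
→ t1 |de|3b|1d|32|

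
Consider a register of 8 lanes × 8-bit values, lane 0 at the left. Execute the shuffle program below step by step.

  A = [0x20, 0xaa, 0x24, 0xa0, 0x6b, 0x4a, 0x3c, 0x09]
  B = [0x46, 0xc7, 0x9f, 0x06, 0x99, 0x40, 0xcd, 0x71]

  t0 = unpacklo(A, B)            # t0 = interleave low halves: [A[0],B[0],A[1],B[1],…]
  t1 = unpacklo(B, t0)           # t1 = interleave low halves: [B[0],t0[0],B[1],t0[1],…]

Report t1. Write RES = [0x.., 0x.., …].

RES = [ 0x46  0x20  0xc7  0x46  0x9f  0xaa  0x06  0xc7 ]

→ t0 |20|46|aa|c7|24|9f|a0|06|
→ t1 |46|20|c7|46|9f|aa|06|c7|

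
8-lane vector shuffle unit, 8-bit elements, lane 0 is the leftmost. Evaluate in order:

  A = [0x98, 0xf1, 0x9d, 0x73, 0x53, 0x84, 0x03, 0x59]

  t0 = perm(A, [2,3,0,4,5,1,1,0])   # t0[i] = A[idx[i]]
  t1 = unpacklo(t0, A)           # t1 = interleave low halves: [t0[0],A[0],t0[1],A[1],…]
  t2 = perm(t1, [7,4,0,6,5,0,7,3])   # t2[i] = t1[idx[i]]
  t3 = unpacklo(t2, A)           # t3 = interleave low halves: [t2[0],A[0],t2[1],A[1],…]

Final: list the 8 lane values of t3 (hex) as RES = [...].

RES = [ 0x73  0x98  0x98  0xf1  0x9d  0x9d  0x53  0x73 ]

→ t0 |9d|73|98|53|84|f1|f1|98|
→ t1 |9d|98|73|f1|98|9d|53|73|
→ t2 |73|98|9d|53|9d|9d|73|f1|
→ t3 |73|98|98|f1|9d|9d|53|73|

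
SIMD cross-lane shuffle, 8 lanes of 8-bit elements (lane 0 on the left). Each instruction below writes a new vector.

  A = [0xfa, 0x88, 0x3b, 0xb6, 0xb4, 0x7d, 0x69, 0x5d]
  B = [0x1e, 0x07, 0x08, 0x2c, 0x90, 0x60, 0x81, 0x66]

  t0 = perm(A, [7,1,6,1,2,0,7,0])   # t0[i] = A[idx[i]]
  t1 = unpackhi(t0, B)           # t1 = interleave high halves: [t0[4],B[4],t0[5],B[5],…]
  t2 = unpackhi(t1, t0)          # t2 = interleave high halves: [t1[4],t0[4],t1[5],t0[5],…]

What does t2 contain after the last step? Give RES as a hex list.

RES = [ 0x5d  0x3b  0x81  0xfa  0xfa  0x5d  0x66  0xfa ]

t0 = [0x5d, 0x88, 0x69, 0x88, 0x3b, 0xfa, 0x5d, 0xfa]
t1 = [0x3b, 0x90, 0xfa, 0x60, 0x5d, 0x81, 0xfa, 0x66]
t2 = [0x5d, 0x3b, 0x81, 0xfa, 0xfa, 0x5d, 0x66, 0xfa]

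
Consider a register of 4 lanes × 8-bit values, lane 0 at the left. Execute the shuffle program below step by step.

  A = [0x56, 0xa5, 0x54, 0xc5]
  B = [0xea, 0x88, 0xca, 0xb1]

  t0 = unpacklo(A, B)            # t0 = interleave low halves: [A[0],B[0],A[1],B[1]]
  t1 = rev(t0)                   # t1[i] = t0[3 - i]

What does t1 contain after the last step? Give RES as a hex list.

RES = [0x88, 0xa5, 0xea, 0x56]

  t0: 56 ea a5 88
  t1: 88 a5 ea 56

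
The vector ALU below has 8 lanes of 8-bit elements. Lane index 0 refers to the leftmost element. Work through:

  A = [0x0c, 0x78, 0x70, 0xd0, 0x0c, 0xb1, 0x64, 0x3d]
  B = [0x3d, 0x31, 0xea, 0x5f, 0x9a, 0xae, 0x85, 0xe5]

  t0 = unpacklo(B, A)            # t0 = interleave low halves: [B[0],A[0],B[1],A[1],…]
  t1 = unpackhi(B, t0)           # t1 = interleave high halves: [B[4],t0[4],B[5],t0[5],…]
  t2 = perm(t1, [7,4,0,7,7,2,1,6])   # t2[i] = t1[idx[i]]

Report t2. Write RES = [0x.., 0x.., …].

t0 = [0x3d, 0x0c, 0x31, 0x78, 0xea, 0x70, 0x5f, 0xd0]
t1 = [0x9a, 0xea, 0xae, 0x70, 0x85, 0x5f, 0xe5, 0xd0]
t2 = [0xd0, 0x85, 0x9a, 0xd0, 0xd0, 0xae, 0xea, 0xe5]

RES = [ 0xd0  0x85  0x9a  0xd0  0xd0  0xae  0xea  0xe5 ]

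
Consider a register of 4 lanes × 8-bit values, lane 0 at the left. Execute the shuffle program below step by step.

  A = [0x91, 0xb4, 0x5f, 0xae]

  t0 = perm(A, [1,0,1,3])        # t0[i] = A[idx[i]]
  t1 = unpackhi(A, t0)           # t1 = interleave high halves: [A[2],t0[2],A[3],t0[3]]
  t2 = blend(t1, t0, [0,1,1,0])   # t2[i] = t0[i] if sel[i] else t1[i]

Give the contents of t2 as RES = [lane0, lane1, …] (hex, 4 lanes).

t0 = [0xb4, 0x91, 0xb4, 0xae]
t1 = [0x5f, 0xb4, 0xae, 0xae]
t2 = [0x5f, 0x91, 0xb4, 0xae]

RES = [ 0x5f  0x91  0xb4  0xae ]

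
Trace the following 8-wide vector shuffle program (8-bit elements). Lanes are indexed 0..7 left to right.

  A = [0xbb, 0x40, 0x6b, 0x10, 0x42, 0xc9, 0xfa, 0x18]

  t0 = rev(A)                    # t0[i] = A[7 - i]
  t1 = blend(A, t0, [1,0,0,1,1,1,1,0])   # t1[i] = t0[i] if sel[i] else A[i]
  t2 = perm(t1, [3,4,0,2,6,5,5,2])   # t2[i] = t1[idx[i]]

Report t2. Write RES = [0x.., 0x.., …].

RES = [ 0x42  0x10  0x18  0x6b  0x40  0x6b  0x6b  0x6b ]

→ t0 |18|fa|c9|42|10|6b|40|bb|
→ t1 |18|40|6b|42|10|6b|40|18|
→ t2 |42|10|18|6b|40|6b|6b|6b|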